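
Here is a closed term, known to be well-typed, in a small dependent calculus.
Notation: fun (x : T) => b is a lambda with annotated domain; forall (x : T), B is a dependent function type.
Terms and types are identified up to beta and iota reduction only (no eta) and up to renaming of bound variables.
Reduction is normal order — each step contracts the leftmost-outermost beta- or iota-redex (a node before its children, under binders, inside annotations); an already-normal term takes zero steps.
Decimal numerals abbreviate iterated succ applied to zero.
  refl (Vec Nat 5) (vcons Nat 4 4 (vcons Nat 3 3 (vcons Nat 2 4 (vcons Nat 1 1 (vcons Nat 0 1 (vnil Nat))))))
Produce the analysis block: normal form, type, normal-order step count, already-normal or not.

normal form:
  refl (Vec Nat 5) (vcons Nat 4 4 (vcons Nat 3 3 (vcons Nat 2 4 (vcons Nat 1 1 (vcons Nat 0 1 (vnil Nat))))))
the term's type:
  Eq (Vec Nat 5) (vcons Nat 4 4 (vcons Nat 3 3 (vcons Nat 2 4 (vcons Nat 1 1 (vcons Nat 0 1 (vnil Nat)))))) (vcons Nat 4 4 (vcons Nat 3 3 (vcons Nat 2 4 (vcons Nat 1 1 (vcons Nat 0 1 (vnil Nat))))))
steps to reach normal form (normal order): 0
term was already normal: yes


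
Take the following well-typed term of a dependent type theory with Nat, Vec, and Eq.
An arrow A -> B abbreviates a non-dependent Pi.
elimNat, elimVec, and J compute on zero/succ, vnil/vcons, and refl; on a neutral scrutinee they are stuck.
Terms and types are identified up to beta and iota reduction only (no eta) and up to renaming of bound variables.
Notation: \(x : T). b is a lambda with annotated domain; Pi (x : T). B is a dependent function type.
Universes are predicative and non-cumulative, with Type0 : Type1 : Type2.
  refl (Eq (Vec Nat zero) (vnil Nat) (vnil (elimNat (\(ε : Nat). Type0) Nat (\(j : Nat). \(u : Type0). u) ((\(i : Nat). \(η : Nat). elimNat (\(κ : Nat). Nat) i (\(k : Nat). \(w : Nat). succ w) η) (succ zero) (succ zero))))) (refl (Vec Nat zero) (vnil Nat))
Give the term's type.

the term's type:
  Eq (Eq (Vec Nat zero) (vnil Nat) (vnil Nat)) (refl (Vec Nat zero) (vnil Nat)) (refl (Vec Nat zero) (vnil Nat))


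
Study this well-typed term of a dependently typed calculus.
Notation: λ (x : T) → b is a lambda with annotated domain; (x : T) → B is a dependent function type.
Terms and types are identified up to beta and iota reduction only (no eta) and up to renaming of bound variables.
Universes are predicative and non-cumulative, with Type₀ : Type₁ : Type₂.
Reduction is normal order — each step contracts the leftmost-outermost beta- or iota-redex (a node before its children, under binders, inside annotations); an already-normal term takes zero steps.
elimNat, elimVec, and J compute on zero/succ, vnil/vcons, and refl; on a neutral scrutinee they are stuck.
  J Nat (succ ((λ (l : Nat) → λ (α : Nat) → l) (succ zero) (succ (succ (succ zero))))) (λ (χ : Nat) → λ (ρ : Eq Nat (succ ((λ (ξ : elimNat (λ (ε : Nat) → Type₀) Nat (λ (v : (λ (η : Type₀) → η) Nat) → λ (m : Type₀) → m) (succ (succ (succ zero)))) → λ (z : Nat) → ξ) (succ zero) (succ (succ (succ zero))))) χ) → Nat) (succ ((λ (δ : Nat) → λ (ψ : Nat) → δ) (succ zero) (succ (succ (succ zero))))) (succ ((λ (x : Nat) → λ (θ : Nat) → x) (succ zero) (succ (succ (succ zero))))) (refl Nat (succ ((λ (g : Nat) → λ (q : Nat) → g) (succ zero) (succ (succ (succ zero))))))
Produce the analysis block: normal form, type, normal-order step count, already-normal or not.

normal form:
  succ (succ zero)
type:
  Nat
normal-order step count: 3
started in normal form: no
first redex: a J iota-redex


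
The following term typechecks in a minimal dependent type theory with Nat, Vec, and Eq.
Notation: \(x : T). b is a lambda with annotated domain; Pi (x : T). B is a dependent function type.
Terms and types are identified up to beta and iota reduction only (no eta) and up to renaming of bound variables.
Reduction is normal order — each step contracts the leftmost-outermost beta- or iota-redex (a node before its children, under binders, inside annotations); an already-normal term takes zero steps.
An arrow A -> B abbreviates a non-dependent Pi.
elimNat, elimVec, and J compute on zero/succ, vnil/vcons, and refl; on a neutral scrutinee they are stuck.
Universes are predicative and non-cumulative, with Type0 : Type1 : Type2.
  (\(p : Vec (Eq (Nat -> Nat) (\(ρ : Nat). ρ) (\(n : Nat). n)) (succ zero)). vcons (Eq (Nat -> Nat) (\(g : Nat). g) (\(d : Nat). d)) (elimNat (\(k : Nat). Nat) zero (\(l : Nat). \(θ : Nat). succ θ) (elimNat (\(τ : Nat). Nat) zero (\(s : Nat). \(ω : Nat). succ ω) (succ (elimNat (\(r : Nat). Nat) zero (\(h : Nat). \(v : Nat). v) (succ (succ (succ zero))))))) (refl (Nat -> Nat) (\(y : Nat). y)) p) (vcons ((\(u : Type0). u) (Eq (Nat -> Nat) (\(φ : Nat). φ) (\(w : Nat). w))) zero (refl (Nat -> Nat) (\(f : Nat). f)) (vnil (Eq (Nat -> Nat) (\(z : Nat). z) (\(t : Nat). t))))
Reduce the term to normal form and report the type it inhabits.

reduced normal form:
  vcons (Eq (Nat -> Nat) (\(p : Nat). p) (\(ρ : Nat). ρ)) (succ zero) (refl (Nat -> Nat) (\(n : Nat). n)) (vcons (Eq (Nat -> Nat) (\(g : Nat). g) (\(d : Nat). d)) zero (refl (Nat -> Nat) (\(k : Nat). k)) (vnil (Eq (Nat -> Nat) (\(l : Nat). l) (\(θ : Nat). θ))))
the term's type:
  Vec (Eq (Nat -> Nat) (\(p : Nat). p) (\(ρ : Nat). ρ)) (succ (succ zero))
observation: 20 normal-order steps normalize the term, beginning with a beta-redex.


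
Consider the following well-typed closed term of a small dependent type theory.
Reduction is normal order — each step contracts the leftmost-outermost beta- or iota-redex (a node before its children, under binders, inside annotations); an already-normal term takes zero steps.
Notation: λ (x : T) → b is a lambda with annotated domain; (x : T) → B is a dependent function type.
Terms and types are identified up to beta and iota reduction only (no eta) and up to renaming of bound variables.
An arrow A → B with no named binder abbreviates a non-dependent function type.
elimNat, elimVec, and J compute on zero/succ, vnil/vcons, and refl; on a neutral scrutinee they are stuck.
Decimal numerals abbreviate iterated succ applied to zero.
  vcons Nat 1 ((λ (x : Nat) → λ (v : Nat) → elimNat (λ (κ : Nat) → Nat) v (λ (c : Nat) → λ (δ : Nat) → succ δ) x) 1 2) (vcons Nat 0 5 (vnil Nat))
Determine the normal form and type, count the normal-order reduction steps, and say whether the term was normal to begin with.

resulting normal form:
  vcons Nat 1 3 (vcons Nat 0 5 (vnil Nat))
the term's type:
  Vec Nat 2
normal-order step count: 6
started in normal form: no
first redex: a beta-redex


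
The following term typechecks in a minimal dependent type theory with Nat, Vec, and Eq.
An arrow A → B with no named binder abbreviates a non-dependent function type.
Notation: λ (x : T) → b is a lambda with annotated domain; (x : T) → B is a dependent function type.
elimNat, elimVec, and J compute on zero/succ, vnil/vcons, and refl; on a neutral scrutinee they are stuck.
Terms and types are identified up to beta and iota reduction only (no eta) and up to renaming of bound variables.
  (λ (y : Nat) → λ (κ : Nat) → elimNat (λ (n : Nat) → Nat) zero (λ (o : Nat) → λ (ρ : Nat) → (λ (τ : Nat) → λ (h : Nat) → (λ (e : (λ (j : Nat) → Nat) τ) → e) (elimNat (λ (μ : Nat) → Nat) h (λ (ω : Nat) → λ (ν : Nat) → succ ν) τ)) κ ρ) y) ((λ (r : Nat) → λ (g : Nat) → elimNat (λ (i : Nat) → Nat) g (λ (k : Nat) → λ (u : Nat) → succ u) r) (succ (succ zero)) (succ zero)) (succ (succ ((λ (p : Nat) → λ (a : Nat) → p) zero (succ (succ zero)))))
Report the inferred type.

type:
  Nat


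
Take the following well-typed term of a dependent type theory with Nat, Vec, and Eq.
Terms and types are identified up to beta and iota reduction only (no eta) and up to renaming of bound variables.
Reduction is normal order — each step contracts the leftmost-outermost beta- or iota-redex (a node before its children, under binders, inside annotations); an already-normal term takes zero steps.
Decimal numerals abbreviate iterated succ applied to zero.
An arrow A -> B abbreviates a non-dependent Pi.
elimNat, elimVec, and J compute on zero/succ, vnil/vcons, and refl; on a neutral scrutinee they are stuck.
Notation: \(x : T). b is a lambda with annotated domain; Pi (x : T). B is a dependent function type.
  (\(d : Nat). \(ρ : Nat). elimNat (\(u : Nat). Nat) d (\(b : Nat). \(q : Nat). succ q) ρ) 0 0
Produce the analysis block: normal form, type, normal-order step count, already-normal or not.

reduced normal form:
  0
type:
  Nat
steps to reach normal form (normal order): 3
started in normal form: no
first redex: a beta-redex


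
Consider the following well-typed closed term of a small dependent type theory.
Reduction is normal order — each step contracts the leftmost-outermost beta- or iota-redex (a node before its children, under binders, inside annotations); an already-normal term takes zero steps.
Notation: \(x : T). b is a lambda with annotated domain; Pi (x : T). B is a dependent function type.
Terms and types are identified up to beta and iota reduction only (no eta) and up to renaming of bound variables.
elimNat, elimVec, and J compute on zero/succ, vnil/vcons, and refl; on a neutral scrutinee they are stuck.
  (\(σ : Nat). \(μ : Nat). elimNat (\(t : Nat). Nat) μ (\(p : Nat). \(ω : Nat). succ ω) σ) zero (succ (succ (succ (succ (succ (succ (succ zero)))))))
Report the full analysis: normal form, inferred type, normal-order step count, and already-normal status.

reduced normal form:
  succ (succ (succ (succ (succ (succ (succ zero))))))
the term's type:
  Nat
normal-order step count: 3
term was already normal: no
first contracted redex: a beta-redex


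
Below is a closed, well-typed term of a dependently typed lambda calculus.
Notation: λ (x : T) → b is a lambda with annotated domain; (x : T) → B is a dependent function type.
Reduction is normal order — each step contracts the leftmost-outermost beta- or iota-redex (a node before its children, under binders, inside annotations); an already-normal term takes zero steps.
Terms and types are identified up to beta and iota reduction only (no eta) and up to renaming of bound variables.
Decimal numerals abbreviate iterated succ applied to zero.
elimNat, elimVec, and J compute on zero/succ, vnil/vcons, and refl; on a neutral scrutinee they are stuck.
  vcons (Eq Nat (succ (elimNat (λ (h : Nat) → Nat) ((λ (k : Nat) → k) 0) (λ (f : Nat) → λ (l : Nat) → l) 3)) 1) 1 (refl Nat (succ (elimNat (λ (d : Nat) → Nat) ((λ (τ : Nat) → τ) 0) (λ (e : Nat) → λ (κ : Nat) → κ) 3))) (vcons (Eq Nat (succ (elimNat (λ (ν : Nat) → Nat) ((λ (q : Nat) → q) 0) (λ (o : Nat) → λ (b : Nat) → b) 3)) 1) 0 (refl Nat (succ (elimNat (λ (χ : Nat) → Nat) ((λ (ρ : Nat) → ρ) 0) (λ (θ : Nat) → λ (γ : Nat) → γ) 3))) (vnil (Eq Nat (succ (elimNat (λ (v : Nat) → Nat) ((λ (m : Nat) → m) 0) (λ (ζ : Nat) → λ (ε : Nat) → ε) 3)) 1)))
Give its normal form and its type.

normal form:
  vcons (Eq Nat 1 1) 1 (refl Nat 1) (vcons (Eq Nat 1 1) 0 (refl Nat 1) (vnil (Eq Nat 1 1)))
inferred type:
  Vec (Eq Nat 1 1) 2


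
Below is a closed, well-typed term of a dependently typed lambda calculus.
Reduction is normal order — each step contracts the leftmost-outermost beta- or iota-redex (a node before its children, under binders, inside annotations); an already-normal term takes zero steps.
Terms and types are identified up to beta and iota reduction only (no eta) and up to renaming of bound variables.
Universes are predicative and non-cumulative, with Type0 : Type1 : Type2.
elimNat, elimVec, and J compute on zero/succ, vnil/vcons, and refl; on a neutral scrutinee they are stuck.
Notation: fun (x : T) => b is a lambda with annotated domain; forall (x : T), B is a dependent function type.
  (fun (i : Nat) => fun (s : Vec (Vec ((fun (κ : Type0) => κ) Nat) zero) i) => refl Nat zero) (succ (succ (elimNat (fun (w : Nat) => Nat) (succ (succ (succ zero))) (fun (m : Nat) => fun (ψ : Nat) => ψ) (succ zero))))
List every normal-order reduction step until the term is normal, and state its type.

normal-order reduction:
  (fun (i : Nat) => fun (s : Vec (Vec ((fun (κ : Type0) => κ) Nat) zero) i) => refl Nat zero) (succ (succ (elimNat (fun (w : Nat) => Nat) (succ (succ (succ zero))) (fun (m : Nat) => fun (ψ : Nat) => ψ) (succ zero))))
  ~> fun (i : Vec (Vec ((fun (s : Type0) => s) Nat) zero) (succ (succ (elimNat (fun (κ : Nat) => Nat) (succ (succ (succ zero))) (fun (w : Nat) => fun (m : Nat) => m) (succ zero))))) => refl Nat zero
  ~> fun (i : Vec (Vec Nat zero) (succ (succ (elimNat (fun (s : Nat) => Nat) (succ (succ (succ zero))) (fun (κ : Nat) => fun (w : Nat) => w) (succ zero))))) => refl Nat zero
  ~> fun (i : Vec (Vec Nat zero) (succ (succ ((fun (s : Nat) => fun (κ : Nat) => κ) zero (elimNat (fun (w : Nat) => Nat) (succ (succ (succ zero))) (fun (m : Nat) => fun (ψ : Nat) => ψ) zero))))) => refl Nat zero
  ~> fun (i : Vec (Vec Nat zero) (succ (succ ((fun (s : Nat) => s) (elimNat (fun (κ : Nat) => Nat) (succ (succ (succ zero))) (fun (w : Nat) => fun (m : Nat) => m) zero))))) => refl Nat zero
  ~> fun (i : Vec (Vec Nat zero) (succ (succ (elimNat (fun (s : Nat) => Nat) (succ (succ (succ zero))) (fun (κ : Nat) => fun (w : Nat) => w) zero)))) => refl Nat zero
  ~> fun (i : Vec (Vec Nat zero) (succ (succ (succ (succ (succ zero)))))) => refl Nat zero
inferred type:
  forall (i : Vec (Vec Nat zero) (succ (succ (succ (succ (succ zero)))))), Eq Nat zero zero


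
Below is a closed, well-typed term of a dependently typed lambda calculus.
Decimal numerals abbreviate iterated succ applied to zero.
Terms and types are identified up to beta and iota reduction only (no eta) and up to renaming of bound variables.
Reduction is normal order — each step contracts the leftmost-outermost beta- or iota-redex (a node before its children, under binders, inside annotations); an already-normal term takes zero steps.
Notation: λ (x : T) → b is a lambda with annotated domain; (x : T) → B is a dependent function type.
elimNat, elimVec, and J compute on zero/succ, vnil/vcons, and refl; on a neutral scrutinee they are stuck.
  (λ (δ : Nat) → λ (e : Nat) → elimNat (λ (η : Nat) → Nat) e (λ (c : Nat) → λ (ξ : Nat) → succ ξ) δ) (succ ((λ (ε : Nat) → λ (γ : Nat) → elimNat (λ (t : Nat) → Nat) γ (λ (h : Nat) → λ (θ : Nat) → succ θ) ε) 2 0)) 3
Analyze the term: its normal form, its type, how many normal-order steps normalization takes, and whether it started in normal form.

reduced normal form:
  6
the term's type:
  Nat
normal-order step count: 21
term was already normal: no
first contracted redex: a beta-redex


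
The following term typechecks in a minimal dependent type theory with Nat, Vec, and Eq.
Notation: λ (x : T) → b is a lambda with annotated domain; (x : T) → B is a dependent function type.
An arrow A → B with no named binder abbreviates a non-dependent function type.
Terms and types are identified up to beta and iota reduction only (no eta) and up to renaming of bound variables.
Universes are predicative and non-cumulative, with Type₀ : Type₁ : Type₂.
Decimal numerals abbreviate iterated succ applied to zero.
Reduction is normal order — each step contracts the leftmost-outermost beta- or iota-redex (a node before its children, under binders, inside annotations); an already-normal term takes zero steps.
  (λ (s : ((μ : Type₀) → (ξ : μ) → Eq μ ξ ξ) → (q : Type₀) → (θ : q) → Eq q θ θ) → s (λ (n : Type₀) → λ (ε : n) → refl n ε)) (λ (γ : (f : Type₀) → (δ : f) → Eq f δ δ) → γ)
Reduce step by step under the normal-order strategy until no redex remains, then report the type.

normal-order reduction sequence:
  (λ (s : ((μ : Type₀) → (ξ : μ) → Eq μ ξ ξ) → (q : Type₀) → (θ : q) → Eq q θ θ) → s (λ (n : Type₀) → λ (ε : n) → refl n ε)) (λ (γ : (f : Type₀) → (δ : f) → Eq f δ δ) → γ)
  ~> (λ (s : (μ : Type₀) → (ξ : μ) → Eq μ ξ ξ) → s) (λ (q : Type₀) → λ (θ : q) → refl q θ)
  ~> λ (s : Type₀) → λ (μ : s) → refl s μ
type:
  (s : Type₀) → (μ : s) → Eq s μ μ


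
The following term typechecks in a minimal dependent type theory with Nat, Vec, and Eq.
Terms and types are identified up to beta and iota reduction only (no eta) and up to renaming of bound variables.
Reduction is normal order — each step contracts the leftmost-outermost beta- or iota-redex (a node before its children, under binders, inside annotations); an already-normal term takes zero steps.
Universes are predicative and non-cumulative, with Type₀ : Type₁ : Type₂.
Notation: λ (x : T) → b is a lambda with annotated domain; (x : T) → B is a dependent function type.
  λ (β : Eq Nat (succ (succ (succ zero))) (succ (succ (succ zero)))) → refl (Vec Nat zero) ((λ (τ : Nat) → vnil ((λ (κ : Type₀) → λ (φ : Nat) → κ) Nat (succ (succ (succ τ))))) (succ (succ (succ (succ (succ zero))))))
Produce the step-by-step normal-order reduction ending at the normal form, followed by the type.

normal-order reduction sequence:
  λ (β : Eq Nat (succ (succ (succ zero))) (succ (succ (succ zero)))) → refl (Vec Nat zero) ((λ (τ : Nat) → vnil ((λ (κ : Type₀) → λ (φ : Nat) → κ) Nat (succ (succ (succ τ))))) (succ (succ (succ (succ (succ zero))))))
  ~> λ (β : Eq Nat (succ (succ (succ zero))) (succ (succ (succ zero)))) → refl (Vec Nat zero) (vnil ((λ (τ : Type₀) → λ (κ : Nat) → τ) Nat (succ (succ (succ (succ (succ (succ (succ (succ zero))))))))))
  ~> λ (β : Eq Nat (succ (succ (succ zero))) (succ (succ (succ zero)))) → refl (Vec Nat zero) (vnil ((λ (τ : Nat) → Nat) (succ (succ (succ (succ (succ (succ (succ (succ zero))))))))))
  ~> λ (β : Eq Nat (succ (succ (succ zero))) (succ (succ (succ zero)))) → refl (Vec Nat zero) (vnil Nat)
inferred type:
  (β : Eq Nat (succ (succ (succ zero))) (succ (succ (succ zero)))) → Eq (Vec Nat zero) (vnil Nat) (vnil Nat)


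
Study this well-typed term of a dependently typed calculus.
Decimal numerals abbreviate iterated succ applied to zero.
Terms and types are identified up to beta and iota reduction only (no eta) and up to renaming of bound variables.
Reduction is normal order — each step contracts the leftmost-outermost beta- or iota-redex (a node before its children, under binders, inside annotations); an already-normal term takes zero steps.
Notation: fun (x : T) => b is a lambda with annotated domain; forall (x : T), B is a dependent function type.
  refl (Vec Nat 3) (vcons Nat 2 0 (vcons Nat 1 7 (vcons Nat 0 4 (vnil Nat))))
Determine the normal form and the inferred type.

resulting normal form:
  refl (Vec Nat 3) (vcons Nat 2 0 (vcons Nat 1 7 (vcons Nat 0 4 (vnil Nat))))
inferred type:
  Eq (Vec Nat 3) (vcons Nat 2 0 (vcons Nat 1 7 (vcons Nat 0 4 (vnil Nat)))) (vcons Nat 2 0 (vcons Nat 1 7 (vcons Nat 0 4 (vnil Nat))))


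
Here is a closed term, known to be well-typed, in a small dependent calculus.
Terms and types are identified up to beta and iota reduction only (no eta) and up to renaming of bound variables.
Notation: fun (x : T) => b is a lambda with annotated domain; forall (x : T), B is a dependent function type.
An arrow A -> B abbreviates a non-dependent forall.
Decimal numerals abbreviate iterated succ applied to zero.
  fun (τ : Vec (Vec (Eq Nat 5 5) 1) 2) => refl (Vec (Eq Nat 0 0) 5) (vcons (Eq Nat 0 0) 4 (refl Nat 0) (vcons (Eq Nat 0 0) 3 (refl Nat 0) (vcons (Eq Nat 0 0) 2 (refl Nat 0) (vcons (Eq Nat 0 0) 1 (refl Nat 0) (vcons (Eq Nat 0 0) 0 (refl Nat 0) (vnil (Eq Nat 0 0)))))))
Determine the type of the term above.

inferred type:
  Vec (Vec (Eq Nat 5 5) 1) 2 -> Eq (Vec (Eq Nat 0 0) 5) (vcons (Eq Nat 0 0) 4 (refl Nat 0) (vcons (Eq Nat 0 0) 3 (refl Nat 0) (vcons (Eq Nat 0 0) 2 (refl Nat 0) (vcons (Eq Nat 0 0) 1 (refl Nat 0) (vcons (Eq Nat 0 0) 0 (refl Nat 0) (vnil (Eq Nat 0 0))))))) (vcons (Eq Nat 0 0) 4 (refl Nat 0) (vcons (Eq Nat 0 0) 3 (refl Nat 0) (vcons (Eq Nat 0 0) 2 (refl Nat 0) (vcons (Eq Nat 0 0) 1 (refl Nat 0) (vcons (Eq Nat 0 0) 0 (refl Nat 0) (vnil (Eq Nat 0 0)))))))


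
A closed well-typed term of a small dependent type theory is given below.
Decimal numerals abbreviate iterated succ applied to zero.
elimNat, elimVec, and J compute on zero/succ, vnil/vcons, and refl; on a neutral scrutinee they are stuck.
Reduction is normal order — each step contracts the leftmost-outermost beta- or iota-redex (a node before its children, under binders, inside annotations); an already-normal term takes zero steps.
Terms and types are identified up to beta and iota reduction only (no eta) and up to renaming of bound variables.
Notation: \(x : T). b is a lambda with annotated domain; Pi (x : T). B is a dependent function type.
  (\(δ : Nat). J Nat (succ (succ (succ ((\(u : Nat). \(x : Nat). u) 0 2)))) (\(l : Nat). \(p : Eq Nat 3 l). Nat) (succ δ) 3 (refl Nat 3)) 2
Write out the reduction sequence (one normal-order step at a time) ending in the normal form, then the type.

normal-order reduction:
  (\(δ : Nat). J Nat (succ (succ (succ ((\(u : Nat). \(x : Nat). u) 0 2)))) (\(l : Nat). \(p : Eq Nat 3 l). Nat) (succ δ) 3 (refl Nat 3)) 2
  ~> J Nat (succ (succ (succ ((\(δ : Nat). \(u : Nat). δ) 0 2)))) (\(x : Nat). \(l : Eq Nat 3 x). Nat) 3 3 (refl Nat 3)
  ~> 3
inferred type:
  Nat


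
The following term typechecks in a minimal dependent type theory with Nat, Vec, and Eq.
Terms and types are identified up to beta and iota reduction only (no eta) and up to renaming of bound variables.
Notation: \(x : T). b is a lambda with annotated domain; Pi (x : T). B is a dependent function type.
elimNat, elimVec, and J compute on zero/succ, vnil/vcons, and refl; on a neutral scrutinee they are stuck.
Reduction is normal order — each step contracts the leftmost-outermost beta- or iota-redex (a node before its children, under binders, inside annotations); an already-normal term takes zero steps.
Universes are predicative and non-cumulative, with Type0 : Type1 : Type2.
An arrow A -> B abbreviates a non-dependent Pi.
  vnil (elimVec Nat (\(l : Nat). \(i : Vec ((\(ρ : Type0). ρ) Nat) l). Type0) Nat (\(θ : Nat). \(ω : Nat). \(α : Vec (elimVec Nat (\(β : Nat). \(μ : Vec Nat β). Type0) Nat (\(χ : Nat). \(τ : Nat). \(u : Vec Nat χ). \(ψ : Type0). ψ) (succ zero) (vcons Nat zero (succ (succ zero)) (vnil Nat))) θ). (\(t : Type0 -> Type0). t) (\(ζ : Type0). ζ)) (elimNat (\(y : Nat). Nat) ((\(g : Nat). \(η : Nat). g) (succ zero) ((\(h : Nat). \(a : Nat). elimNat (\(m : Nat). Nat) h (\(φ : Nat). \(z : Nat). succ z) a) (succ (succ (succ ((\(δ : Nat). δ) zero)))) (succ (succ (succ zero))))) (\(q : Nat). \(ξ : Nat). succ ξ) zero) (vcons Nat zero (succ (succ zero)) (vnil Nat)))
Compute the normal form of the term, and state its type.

resulting normal form:
  vnil Nat
inferred type:
  Vec Nat zero


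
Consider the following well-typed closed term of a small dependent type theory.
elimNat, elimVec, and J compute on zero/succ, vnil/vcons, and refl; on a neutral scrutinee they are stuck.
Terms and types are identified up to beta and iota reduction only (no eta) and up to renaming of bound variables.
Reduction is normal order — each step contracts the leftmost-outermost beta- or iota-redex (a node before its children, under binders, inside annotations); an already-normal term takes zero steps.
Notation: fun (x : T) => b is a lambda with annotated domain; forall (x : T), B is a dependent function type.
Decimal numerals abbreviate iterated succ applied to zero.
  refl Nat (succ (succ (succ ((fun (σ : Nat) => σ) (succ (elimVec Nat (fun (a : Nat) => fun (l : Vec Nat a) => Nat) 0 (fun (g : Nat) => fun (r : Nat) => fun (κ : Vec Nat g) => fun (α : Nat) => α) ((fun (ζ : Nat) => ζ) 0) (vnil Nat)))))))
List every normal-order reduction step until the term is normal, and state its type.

reduction (normal order):
  refl Nat (succ (succ (succ ((fun (σ : Nat) => σ) (succ (elimVec Nat (fun (a : Nat) => fun (l : Vec Nat a) => Nat) 0 (fun (g : Nat) => fun (r : Nat) => fun (κ : Vec Nat g) => fun (α : Nat) => α) ((fun (ζ : Nat) => ζ) 0) (vnil Nat)))))))
  ~> refl Nat (succ (succ (succ (succ (elimVec Nat (fun (σ : Nat) => fun (a : Vec Nat σ) => Nat) 0 (fun (l : Nat) => fun (g : Nat) => fun (r : Vec Nat l) => fun (κ : Nat) => κ) ((fun (α : Nat) => α) 0) (vnil Nat))))))
  ~> refl Nat 4
type:
  Eq Nat 4 4


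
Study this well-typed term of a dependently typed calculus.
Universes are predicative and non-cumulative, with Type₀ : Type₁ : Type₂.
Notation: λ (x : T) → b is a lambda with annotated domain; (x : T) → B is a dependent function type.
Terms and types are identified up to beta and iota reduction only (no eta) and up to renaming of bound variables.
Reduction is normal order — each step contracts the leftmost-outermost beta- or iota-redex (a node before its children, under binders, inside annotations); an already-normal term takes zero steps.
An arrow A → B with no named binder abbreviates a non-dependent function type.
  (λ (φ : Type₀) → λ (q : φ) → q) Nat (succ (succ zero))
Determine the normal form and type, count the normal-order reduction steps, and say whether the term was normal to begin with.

resulting normal form:
  succ (succ zero)
type:
  Nat
steps to reach normal form (normal order): 2
started in normal form: no
first contracted redex: a beta-redex


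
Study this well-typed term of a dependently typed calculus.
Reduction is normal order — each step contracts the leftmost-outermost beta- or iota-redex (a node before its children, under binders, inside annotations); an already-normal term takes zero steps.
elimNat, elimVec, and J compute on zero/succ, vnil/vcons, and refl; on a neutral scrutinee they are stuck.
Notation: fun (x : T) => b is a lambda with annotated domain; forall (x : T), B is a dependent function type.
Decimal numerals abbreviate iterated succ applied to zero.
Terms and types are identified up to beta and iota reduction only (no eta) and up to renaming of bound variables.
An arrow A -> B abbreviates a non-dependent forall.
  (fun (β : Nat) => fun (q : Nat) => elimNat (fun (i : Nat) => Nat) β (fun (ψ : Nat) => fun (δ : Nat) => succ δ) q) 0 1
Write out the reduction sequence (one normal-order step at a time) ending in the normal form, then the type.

normal-order reduction:
  (fun (β : Nat) => fun (q : Nat) => elimNat (fun (i : Nat) => Nat) β (fun (ψ : Nat) => fun (δ : Nat) => succ δ) q) 0 1
  ~> (fun (β : Nat) => elimNat (fun (q : Nat) => Nat) 0 (fun (i : Nat) => fun (ψ : Nat) => succ ψ) β) 1
  ~> elimNat (fun (β : Nat) => Nat) 0 (fun (q : Nat) => fun (i : Nat) => succ i) 1
  ~> (fun (β : Nat) => fun (q : Nat) => succ q) 0 (elimNat (fun (i : Nat) => Nat) 0 (fun (ψ : Nat) => fun (δ : Nat) => succ δ) 0)
  ~> (fun (β : Nat) => succ β) (elimNat (fun (q : Nat) => Nat) 0 (fun (i : Nat) => fun (ψ : Nat) => succ ψ) 0)
  ~> succ (elimNat (fun (β : Nat) => Nat) 0 (fun (q : Nat) => fun (i : Nat) => succ i) 0)
  ~> 1
inferred type:
  Nat


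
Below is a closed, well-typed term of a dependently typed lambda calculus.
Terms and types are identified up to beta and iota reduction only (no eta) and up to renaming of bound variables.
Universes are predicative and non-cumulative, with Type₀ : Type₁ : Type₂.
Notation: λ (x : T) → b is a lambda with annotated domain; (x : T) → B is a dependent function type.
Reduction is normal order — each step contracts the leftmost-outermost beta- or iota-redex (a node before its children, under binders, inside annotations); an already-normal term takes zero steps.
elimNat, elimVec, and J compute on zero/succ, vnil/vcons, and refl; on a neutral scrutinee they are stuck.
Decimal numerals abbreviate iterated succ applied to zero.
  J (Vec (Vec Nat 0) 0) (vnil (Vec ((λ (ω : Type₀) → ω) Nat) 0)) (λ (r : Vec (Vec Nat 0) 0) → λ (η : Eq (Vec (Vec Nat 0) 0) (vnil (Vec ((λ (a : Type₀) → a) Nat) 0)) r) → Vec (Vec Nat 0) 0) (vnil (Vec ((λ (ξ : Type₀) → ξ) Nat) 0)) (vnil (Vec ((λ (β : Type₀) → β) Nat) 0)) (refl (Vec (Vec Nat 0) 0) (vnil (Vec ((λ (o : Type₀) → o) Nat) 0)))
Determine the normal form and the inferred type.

normal form:
  vnil (Vec Nat 0)
the term's type:
  Vec (Vec Nat 0) 0
observation: the first redex contracted is a J iota-redex; the normal form is reached in 2 normal-order steps.


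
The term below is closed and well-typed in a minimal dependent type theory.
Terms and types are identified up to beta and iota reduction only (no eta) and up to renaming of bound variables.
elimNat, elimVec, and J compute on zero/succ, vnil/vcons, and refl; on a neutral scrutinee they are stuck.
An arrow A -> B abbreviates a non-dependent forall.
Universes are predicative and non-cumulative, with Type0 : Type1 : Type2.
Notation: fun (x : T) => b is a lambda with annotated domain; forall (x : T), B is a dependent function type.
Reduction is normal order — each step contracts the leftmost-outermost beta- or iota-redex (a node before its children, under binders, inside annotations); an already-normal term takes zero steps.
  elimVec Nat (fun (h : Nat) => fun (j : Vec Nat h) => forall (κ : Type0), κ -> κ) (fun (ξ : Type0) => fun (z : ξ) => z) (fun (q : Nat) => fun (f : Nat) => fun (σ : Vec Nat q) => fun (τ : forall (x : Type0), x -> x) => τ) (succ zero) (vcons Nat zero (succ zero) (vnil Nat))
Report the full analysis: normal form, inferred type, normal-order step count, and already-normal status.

reduced normal form:
  fun (h : Type0) => fun (j : h) => j
the term's type:
  forall (h : Type0), h -> h
steps to reach normal form (normal order): 6
term was already normal: no
first contracted redex: an elimVec iota-redex


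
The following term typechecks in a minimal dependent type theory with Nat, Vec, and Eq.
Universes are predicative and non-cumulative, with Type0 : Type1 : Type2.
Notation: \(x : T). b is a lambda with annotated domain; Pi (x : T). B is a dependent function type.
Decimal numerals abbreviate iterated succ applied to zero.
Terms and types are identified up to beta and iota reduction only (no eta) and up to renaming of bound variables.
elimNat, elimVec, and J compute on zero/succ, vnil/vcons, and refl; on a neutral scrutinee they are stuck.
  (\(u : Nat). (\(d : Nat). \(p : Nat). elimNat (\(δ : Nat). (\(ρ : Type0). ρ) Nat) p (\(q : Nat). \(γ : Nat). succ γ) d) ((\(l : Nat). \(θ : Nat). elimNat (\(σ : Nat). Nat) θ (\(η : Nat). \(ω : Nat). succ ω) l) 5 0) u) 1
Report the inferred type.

inferred type:
  Nat


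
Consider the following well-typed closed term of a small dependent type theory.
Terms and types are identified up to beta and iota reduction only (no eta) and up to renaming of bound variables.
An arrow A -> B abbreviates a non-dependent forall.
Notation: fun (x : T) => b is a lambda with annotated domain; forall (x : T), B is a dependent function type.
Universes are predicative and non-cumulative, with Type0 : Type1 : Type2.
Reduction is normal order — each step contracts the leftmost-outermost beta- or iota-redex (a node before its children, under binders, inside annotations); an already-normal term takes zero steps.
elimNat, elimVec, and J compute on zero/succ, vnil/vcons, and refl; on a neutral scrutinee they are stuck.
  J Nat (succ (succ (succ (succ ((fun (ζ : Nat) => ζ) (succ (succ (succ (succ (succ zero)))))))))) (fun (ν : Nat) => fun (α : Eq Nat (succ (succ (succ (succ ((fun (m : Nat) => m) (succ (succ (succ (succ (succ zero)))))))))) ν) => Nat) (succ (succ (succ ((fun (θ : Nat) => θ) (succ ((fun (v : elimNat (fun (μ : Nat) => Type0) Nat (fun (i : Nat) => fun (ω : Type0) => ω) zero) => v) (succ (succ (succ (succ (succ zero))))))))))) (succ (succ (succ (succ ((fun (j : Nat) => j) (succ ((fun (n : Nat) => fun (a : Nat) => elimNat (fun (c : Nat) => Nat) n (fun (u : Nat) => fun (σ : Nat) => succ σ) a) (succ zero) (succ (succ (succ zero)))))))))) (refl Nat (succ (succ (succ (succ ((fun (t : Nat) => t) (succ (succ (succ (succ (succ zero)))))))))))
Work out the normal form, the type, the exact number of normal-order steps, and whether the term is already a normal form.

resulting normal form:
  succ (succ (succ (succ (succ (succ (succ (succ (succ zero))))))))
the term's type:
  Nat
reduction steps (normal order): 3
started in normal form: no
first redex: a J iota-redex


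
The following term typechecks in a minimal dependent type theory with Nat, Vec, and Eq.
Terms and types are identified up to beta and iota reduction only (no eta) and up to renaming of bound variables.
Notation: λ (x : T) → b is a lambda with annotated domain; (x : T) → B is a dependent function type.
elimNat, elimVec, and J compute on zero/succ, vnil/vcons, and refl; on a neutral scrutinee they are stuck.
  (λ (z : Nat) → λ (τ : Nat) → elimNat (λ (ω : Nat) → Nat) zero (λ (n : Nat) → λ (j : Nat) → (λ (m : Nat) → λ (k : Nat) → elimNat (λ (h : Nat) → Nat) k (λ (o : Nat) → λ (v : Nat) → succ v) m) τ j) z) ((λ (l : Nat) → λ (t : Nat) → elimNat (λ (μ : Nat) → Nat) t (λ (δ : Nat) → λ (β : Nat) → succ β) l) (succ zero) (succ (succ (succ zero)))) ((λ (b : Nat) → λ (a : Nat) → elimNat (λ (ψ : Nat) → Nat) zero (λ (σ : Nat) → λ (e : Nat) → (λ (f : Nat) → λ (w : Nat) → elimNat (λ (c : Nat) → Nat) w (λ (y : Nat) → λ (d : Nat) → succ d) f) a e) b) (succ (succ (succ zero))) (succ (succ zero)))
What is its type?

inferred type:
  Nat


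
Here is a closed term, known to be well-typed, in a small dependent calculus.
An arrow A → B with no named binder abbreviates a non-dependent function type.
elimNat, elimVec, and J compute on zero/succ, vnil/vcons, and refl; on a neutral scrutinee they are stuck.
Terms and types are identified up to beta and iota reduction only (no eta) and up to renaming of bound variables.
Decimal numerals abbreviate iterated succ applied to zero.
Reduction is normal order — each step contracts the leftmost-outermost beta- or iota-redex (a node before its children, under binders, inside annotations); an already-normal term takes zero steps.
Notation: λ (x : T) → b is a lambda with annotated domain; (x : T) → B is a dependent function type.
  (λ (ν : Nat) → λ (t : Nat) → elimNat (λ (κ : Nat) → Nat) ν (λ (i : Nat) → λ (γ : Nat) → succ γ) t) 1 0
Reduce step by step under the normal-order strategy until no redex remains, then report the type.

normal-order reduction:
  (λ (ν : Nat) → λ (t : Nat) → elimNat (λ (κ : Nat) → Nat) ν (λ (i : Nat) → λ (γ : Nat) → succ γ) t) 1 0
  ~> (λ (ν : Nat) → elimNat (λ (t : Nat) → Nat) 1 (λ (κ : Nat) → λ (i : Nat) → succ i) ν) 0
  ~> elimNat (λ (ν : Nat) → Nat) 1 (λ (t : Nat) → λ (κ : Nat) → succ κ) 0
  ~> 1
type:
  Nat


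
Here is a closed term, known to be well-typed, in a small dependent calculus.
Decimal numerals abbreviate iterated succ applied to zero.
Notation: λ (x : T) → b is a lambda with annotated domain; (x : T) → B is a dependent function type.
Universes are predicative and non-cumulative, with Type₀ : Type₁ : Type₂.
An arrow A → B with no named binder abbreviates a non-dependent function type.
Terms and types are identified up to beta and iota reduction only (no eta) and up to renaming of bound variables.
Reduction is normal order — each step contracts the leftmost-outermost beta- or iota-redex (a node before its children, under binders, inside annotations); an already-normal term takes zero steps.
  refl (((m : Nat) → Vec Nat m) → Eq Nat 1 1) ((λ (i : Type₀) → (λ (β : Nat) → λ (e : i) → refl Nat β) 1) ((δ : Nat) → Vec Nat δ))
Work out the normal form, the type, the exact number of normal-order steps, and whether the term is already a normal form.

normal form:
  refl (((m : Nat) → Vec Nat m) → Eq Nat 1 1) (λ (i : (β : Nat) → Vec Nat β) → refl Nat 1)
the term's type:
  Eq (((m : Nat) → Vec Nat m) → Eq Nat 1 1) (λ (i : (β : Nat) → Vec Nat β) → refl Nat 1) (λ (e : (δ : Nat) → Vec Nat δ) → refl Nat 1)
steps to reach normal form (normal order): 2
already normal: no
first redex: a beta-redex


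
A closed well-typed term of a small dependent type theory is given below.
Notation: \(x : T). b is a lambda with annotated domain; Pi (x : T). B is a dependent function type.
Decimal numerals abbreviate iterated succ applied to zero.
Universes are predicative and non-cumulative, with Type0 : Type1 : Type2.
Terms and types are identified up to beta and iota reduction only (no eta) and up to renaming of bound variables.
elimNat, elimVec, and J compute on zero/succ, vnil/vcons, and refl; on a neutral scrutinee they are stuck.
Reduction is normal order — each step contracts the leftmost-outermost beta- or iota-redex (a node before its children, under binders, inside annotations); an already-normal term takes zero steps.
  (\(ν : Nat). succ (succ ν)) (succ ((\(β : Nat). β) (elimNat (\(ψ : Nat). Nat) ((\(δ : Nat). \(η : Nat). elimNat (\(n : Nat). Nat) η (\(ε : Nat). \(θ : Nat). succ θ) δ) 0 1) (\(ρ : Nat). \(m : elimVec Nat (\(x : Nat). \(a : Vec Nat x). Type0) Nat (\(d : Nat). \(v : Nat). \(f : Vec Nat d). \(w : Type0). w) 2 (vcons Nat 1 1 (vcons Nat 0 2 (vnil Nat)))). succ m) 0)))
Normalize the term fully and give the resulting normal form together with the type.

resulting normal form:
  4
the term's type:
  Nat
observation: the leftmost-outermost redex is a beta-redex, and normalization takes 6 steps.


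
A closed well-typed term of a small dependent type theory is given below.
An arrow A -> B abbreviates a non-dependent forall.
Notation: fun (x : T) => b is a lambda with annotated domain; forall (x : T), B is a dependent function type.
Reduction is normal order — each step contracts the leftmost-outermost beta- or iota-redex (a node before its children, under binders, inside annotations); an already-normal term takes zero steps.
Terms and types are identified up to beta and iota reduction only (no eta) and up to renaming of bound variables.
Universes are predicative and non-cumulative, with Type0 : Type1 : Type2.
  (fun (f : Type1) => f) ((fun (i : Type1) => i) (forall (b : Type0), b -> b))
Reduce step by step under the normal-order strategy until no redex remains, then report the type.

reduction (normal order):
  (fun (f : Type1) => f) ((fun (i : Type1) => i) (forall (b : Type0), b -> b))
  ~> (fun (f : Type1) => f) (forall (i : Type0), i -> i)
  ~> forall (f : Type0), f -> f
type:
  Type1


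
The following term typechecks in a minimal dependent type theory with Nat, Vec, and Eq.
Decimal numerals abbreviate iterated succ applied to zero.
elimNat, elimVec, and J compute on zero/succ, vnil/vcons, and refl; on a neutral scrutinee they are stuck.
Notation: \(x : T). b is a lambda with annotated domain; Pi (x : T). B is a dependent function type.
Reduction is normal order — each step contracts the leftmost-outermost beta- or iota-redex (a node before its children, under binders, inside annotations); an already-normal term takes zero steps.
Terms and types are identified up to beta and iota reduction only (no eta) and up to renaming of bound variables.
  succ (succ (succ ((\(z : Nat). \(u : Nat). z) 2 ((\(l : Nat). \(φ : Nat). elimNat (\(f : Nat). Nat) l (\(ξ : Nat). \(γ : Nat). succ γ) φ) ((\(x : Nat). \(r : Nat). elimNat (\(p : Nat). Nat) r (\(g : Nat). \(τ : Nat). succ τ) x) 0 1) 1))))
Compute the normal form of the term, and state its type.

resulting normal form:
  5
the term's type:
  Nat


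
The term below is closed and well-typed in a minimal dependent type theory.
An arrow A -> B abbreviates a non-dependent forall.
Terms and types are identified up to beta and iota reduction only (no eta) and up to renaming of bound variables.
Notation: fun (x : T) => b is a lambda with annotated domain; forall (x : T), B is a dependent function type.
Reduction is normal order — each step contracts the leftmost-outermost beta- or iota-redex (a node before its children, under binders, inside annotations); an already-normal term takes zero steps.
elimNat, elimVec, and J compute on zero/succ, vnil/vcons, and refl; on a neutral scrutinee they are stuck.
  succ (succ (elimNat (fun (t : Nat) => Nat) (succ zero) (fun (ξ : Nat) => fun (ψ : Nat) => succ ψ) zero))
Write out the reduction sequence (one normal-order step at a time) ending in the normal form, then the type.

normal-order reduction:
  succ (succ (elimNat (fun (t : Nat) => Nat) (succ zero) (fun (ξ : Nat) => fun (ψ : Nat) => succ ψ) zero))
  ~> succ (succ (succ zero))
the term's type:
  Nat
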